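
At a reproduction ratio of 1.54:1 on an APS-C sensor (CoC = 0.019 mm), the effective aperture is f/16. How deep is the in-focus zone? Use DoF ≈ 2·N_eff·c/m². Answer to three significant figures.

At magnification m, DoF ≈ 2·N_eff·c/m² = 2 × 16 × 0.019 / 1.54² = 0.608 / 2.372 ≈ 0.256 mm.

0.256 mm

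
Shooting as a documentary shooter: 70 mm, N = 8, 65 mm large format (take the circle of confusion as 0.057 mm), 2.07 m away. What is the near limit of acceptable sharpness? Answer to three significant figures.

1.75 m

Hyperfocal distance H = f²/(N·c) + f = 70²/(8 × 0.057) + 70 = 4900/0.456 + 70 ≈ 10815.6 mm ≈ 10.82 m.
Near limit Dn = s·(H − f)/(H + s − 2f) = 2070 × (10815.6 − 70) / (10815.6 + 2070 − 2 × 70) = 2070 × 10745.6 / 12745.6 ≈ 1745.2 mm ≈ 1.75 m.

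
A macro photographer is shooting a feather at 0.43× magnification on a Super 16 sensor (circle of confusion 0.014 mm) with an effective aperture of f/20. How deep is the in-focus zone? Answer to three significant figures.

3.03 mm

At magnification m, DoF ≈ 2·N_eff·c/m² = 2 × 20 × 0.014 / 0.43² = 0.56 / 0.1849 ≈ 3.03 mm.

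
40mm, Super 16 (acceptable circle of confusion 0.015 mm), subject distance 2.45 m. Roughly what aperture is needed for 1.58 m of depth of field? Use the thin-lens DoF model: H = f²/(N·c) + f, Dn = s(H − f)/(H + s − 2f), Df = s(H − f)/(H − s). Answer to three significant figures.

f/13

Write h = H − f = f²/(N·c). The thin-lens limits are Dn = s·h/(h + (s−f)) and Df = s·h/(h − (s−f)), so DoF = Df − Dn = 2·s·(s−f)·h / (h² − (s−f)²).
That is a quadratic in h: DoF·h² − 2·s·(s−f)·h − DoF·(s−f)² = 0 ⇒ h = (s−f)·(s + √(s² + DoF²)) / DoF = 2410 × (2450 + √(2450² + 1580²)) / 1580 = 2410 × (2450 + 2915.29) / 1580 ≈ 8183.8 mm.
Then N = f²/(c·h) = 40² / (0.015 × 8183.8) = 1600 / 122.76 ≈ 13.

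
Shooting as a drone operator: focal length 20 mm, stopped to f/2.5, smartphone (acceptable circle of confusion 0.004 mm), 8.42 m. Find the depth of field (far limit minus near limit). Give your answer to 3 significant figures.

Hyperfocal distance H = f²/(N·c) + f = 20²/(2.5 × 0.004) + 20 = 400/0.01 + 20 ≈ 40020.0 mm ≈ 40.02 m.
Near limit Dn = s·(H − f)/(H + s − 2f) = 8420 × (40020.0 − 20) / (40020.0 + 8420 − 2 × 20) = 8420 × 40000.0 / 48400.0 ≈ 6958.7 mm.
Far limit Df = s·(H − f)/(H − s) = 8420 × (40020.0 − 20) / (40020.0 − 8420) = 8420 × 40000.0 / 31600.0 ≈ 10658.2 mm.
Depth of field = Df − Dn = 10658.2 − 6958.7 ≈ 3699.5 mm ≈ 3.70 m.

3.70 m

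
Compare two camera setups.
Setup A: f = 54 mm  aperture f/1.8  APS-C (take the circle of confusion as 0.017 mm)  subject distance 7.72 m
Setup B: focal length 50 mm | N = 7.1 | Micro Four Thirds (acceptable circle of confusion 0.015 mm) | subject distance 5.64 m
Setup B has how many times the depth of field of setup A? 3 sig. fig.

2.28

Setup A: H = 54²/(1.8×0.017) + 54 ≈ 95348.1 mm; DoF = Df − Dn = 8395.4 − 7145.2 ≈ 1250.2 mm.
Setup B: H = 50²/(7.1×0.015) + 50 ≈ 23524.2 mm; DoF = Df − Dn = 7402.9 − 4555.2 ≈ 2847.7 mm.
Ratio = 2847.7 / 1250.2 ≈ 2.28.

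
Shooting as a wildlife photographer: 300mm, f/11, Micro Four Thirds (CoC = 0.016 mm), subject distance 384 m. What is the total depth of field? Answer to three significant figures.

1320 m

Hyperfocal distance H = f²/(N·c) + f = 300²/(11 × 0.016) + 300 = 90000/0.176 + 300 ≈ 511663.6 mm ≈ 511.7 m.
Near limit Dn = s·(H − f)/(H + s − 2f) = 384000 × (511663.6 − 300) / (511663.6 + 384000 − 2 × 300) = 384000 × 511363.6 / 895063.6 ≈ 219385 mm.
Far limit Df = s·(H − f)/(H − s) = 384000 × (511663.6 − 300) / (511663.6 − 384000) = 384000 × 511363.6 / 127663.6 ≈ 1538133 mm.
Depth of field = Df − Dn = 1538133 − 219385 ≈ 1318748 mm ≈ 1320 m.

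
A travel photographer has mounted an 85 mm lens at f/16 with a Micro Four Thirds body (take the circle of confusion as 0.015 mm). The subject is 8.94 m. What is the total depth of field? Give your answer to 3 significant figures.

Hyperfocal distance H = f²/(N·c) + f = 85²/(16 × 0.015) + 85 = 7225/0.24 + 85 ≈ 30189.2 mm ≈ 30.19 m.
Near limit Dn = s·(H − f)/(H + s − 2f) = 8940 × (30189.2 − 85) / (30189.2 + 8940 − 2 × 85) = 8940 × 30104.2 / 38959.2 ≈ 6908.0 mm.
Far limit Df = s·(H − f)/(H − s) = 8940 × (30189.2 − 85) / (30189.2 − 8940) = 8940 × 30104.2 / 21249.2 ≈ 12665.5 mm.
Depth of field = Df − Dn = 12665.5 − 6908.0 ≈ 5757.5 mm ≈ 5.76 m.

5.76 m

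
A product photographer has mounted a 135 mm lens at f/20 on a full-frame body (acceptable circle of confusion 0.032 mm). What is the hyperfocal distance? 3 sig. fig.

Hyperfocal distance H = f²/(N·c) + f = 135²/(20 × 0.032) + 135 = 18225/0.64 + 135 ≈ 28611.6 mm ≈ 28.6 m.

28.6 m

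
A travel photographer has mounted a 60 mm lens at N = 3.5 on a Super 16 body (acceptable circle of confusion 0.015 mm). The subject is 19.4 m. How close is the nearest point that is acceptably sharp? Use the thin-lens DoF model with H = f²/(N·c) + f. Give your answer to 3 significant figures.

15.1 m

Hyperfocal distance H = f²/(N·c) + f = 60²/(3.5 × 0.015) + 60 = 3600/0.0525 + 60 ≈ 68631.4 mm ≈ 68.63 m.
Near limit Dn = s·(H − f)/(H + s − 2f) = 19400 × (68631.4 − 60) / (68631.4 + 19400 − 2 × 60) = 19400 × 68571.4 / 87911.4 ≈ 15132 mm ≈ 15.1 m.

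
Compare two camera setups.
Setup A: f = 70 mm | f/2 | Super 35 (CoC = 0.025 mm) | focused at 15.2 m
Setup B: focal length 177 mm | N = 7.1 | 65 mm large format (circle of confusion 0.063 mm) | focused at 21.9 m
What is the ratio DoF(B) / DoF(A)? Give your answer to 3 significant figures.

Setup A: H = 70²/(2×0.025) + 70 ≈ 98070.0 mm; DoF = Df − Dn = 17975.1 − 13167.2 ≈ 4807.9 mm.
Setup B: H = 177²/(7.1×0.063) + 177 ≈ 70217.2 mm; DoF = Df − Dn = 31746 − 16716 ≈ 15030 mm.
Ratio = 15030 / 4807.9 ≈ 3.13.

3.13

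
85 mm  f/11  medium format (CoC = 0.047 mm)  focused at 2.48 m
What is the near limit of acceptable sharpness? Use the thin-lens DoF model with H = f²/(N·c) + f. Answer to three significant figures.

Hyperfocal distance H = f²/(N·c) + f = 85²/(11 × 0.047) + 85 = 7225/0.517 + 85 ≈ 14059.9 mm ≈ 14.06 m.
Near limit Dn = s·(H − f)/(H + s − 2f) = 2480 × (14059.9 − 85) / (14059.9 + 2480 − 2 × 85) = 2480 × 13974.9 / 16369.9 ≈ 2117.2 mm ≈ 2.12 m.

2.12 m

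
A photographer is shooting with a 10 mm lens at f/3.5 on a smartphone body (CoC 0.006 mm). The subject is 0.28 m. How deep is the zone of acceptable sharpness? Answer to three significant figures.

Hyperfocal distance H = f²/(N·c) + f = 10²/(3.5 × 0.006) + 10 = 100/0.021 + 10 ≈ 4771.9 mm ≈ 4.772 m.
Near limit Dn = s·(H − f)/(H + s − 2f) = 280 × (4771.9 − 10) / (4771.9 + 280 − 2 × 10) = 280 × 4761.9 / 5031.9 ≈ 264.976 mm.
Far limit Df = s·(H − f)/(H − s) = 280 × (4771.9 − 10) / (4771.9 − 280) = 280 × 4761.9 / 4491.9 ≈ 296.830 mm.
Depth of field = Df − Dn = 296.830 − 264.976 ≈ 31.854 mm.

31.9 mm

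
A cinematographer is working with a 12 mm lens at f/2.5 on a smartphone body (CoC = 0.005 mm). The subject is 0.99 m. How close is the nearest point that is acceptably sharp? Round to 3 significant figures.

0.913 m

Hyperfocal distance H = f²/(N·c) + f = 12²/(2.5 × 0.005) + 12 = 144/0.0125 + 12 ≈ 11532.0 mm ≈ 11.53 m.
Near limit Dn = s·(H − f)/(H + s − 2f) = 990 × (11532.0 − 12) / (11532.0 + 990 − 2 × 12) = 990 × 11520.0 / 12498.0 ≈ 912.53 mm ≈ 0.913 m.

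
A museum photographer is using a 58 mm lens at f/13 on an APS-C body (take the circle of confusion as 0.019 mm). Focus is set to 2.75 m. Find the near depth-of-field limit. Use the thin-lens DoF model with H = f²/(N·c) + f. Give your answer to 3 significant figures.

Hyperfocal distance H = f²/(N·c) + f = 58²/(13 × 0.019) + 58 = 3364/0.247 + 58 ≈ 13677.4 mm ≈ 13.68 m.
Near limit Dn = s·(H − f)/(H + s − 2f) = 2750 × (13677.4 − 58) / (13677.4 + 2750 − 2 × 58) = 2750 × 13619.4 / 16311.4 ≈ 2296.1 mm ≈ 2.30 m.

2.30 m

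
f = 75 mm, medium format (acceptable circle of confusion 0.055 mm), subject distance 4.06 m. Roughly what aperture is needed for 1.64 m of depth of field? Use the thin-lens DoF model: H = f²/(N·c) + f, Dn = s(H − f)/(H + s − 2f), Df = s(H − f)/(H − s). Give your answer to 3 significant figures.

f/4.99

Write h = H − f = f²/(N·c). The thin-lens limits are Dn = s·h/(h + (s−f)) and Df = s·h/(h − (s−f)), so DoF = Df − Dn = 2·s·(s−f)·h / (h² − (s−f)²).
That is a quadratic in h: DoF·h² − 2·s·(s−f)·h − DoF·(s−f)² = 0 ⇒ h = (s−f)·(s + √(s² + DoF²)) / DoF = 3985 × (4060 + √(4060² + 1640²)) / 1640 = 3985 × (4060 + 4378.72) / 1640 ≈ 20505 mm.
Then N = f²/(c·h) = 75² / (0.055 × 20505) = 5625 / 1127.8 ≈ 4.99.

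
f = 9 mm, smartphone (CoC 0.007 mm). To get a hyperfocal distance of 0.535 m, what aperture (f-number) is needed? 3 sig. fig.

Rearrange H = f²/(N·c) + f for N: N = f² / ((H − f)·c).
N = 9² / ((535 − 9) × 0.007) = 81 / 3.682 ≈ 22.

f/22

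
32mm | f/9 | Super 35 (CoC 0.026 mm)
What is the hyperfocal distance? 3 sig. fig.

Hyperfocal distance H = f²/(N·c) + f = 32²/(9 × 0.026) + 32 = 1024/0.234 + 32 ≈ 4408.1 mm ≈ 4.41 m.

4.41 m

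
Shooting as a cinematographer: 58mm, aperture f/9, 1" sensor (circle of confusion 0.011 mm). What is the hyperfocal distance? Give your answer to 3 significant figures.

Hyperfocal distance H = f²/(N·c) + f = 58²/(9 × 0.011) + 58 = 3364/0.099 + 58 ≈ 34037.8 mm ≈ 34.0 m.

34.0 m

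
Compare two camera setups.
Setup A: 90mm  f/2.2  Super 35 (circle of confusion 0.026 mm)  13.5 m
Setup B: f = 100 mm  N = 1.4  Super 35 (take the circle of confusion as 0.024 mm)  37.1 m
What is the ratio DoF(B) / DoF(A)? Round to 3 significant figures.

3.63

Setup A: H = 90²/(2.2×0.026) + 90 ≈ 141698.4 mm; DoF = Df − Dn = 14912.1 − 12332.2 ≈ 2579.9 mm.
Setup B: H = 100²/(1.4×0.024) + 100 ≈ 297719.0 mm; DoF = Df − Dn = 42367.1 − 32997.7 ≈ 9369.4 mm.
Ratio = 9369.4 / 2579.9 ≈ 3.63.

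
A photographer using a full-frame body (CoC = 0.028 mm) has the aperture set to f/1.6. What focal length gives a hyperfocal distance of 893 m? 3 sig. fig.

From H = f²/(N·c) + f, with f ≪ H: f ≈ √(H·N·c) = √(893000 × 1.6 × 0.028) = √40006 ≈ 200.0 mm.
The +f correction barely moves this — solving exactly, f² + N·c·f − N·c·H = 0 ⇒ f = (−N·c + √((N·c)² + 4·N·c·H))/2 = (−0.0448 + √160026)/2 ≈ 199.99 mm, so f ≈ 200 mm.

200 mm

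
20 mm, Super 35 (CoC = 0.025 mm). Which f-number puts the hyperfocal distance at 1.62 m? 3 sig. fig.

Rearrange H = f²/(N·c) + f for N: N = f² / ((H − f)·c).
N = 20² / ((1620 − 20) × 0.025) = 400 / 40.00 ≈ 10.

f/10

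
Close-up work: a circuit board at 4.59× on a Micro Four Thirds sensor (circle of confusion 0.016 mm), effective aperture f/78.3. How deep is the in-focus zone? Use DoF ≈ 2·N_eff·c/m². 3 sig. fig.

0.119 mm

At magnification m, DoF ≈ 2·N_eff·c/m² = 2 × 78.3 × 0.016 / 4.59² = 2.506 / 21.07 ≈ 0.119 mm.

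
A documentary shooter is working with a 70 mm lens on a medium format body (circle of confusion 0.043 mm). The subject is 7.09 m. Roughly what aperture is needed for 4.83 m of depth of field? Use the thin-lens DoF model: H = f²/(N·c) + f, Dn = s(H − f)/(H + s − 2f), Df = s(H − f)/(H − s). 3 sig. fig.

Write h = H − f = f²/(N·c). The thin-lens limits are Dn = s·h/(h + (s−f)) and Df = s·h/(h − (s−f)), so DoF = Df − Dn = 2·s·(s−f)·h / (h² − (s−f)²).
That is a quadratic in h: DoF·h² − 2·s·(s−f)·h − DoF·(s−f)² = 0 ⇒ h = (s−f)·(s + √(s² + DoF²)) / DoF = 7020 × (7090 + √(7090² + 4830²)) / 4830 = 7020 × (7090 + 8578.87) / 4830 ≈ 22773 mm.
Then N = f²/(c·h) = 70² / (0.043 × 22773) = 4900 / 979.26 ≈ 5.

f/5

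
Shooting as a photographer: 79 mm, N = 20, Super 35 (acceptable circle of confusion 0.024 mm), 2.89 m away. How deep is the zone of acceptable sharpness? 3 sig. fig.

1.31 m

Hyperfocal distance H = f²/(N·c) + f = 79²/(20 × 0.024) + 79 = 6241/0.48 + 79 ≈ 13081.1 mm ≈ 13.08 m.
Near limit Dn = s·(H − f)/(H + s − 2f) = 2890 × (13081.1 − 79) / (13081.1 + 2890 − 2 × 79) = 2890 × 13002.1 / 15813.1 ≈ 2376.3 mm.
Far limit Df = s·(H − f)/(H − s) = 2890 × (13081.1 − 79) / (13081.1 − 2890) = 2890 × 13002.1 / 10191.1 ≈ 3687.1 mm.
Depth of field = Df − Dn = 3687.1 − 2376.3 ≈ 1310.8 mm ≈ 1.31 m.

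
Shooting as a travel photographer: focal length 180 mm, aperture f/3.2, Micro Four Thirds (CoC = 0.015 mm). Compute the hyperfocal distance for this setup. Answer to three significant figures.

675 m

Hyperfocal distance H = f²/(N·c) + f = 180²/(3.2 × 0.015) + 180 = 32400/0.048 + 180 ≈ 675180.0 mm ≈ 675 m.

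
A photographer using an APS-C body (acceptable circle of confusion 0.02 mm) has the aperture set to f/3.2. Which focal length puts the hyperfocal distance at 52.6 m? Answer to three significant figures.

58.0 mm

From H = f²/(N·c) + f, with f ≪ H: f ≈ √(H·N·c) = √(52600 × 3.2 × 0.02) = √3366.4 ≈ 58.02 mm.
The +f correction barely moves this — solving exactly, f² + N·c·f − N·c·H = 0 ⇒ f = (−N·c + √((N·c)² + 4·N·c·H))/2 = (−0.064 + √13466)/2 ≈ 57.989 mm, so f ≈ 58.0 mm.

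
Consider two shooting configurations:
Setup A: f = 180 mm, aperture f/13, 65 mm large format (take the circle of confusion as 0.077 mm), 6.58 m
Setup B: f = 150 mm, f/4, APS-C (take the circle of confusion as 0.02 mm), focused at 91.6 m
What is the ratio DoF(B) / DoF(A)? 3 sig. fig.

24.6

Setup A: H = 180²/(13×0.077) + 180 ≈ 32547.6 mm; DoF = Df − Dn = 8201.7 − 5493.7 ≈ 2708.0 mm.
Setup B: H = 150²/(4×0.02) + 150 ≈ 281400.0 mm; DoF = Df − Dn = 135735 − 69124 ≈ 66611 mm.
Ratio = 66611 / 2708.0 ≈ 24.6.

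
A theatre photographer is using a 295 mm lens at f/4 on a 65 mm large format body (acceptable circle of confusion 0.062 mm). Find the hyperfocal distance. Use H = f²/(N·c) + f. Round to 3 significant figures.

351 m

Hyperfocal distance H = f²/(N·c) + f = 295²/(4 × 0.062) + 295 = 87025/0.248 + 295 ≈ 351202.3 mm ≈ 351 m.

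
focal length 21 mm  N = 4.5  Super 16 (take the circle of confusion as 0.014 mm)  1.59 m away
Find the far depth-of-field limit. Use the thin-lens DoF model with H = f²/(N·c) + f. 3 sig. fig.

2.05 m

Hyperfocal distance H = f²/(N·c) + f = 21²/(4.5 × 0.014) + 21 = 441/0.063 + 21 ≈ 7021.0 mm ≈ 7.021 m.
Far limit Df = s·(H − f)/(H − s) = 1590 × (7021.0 − 21) / (7021.0 − 1590) = 1590 × 7000.0 / 5431.0 ≈ 2049.3 mm ≈ 2.05 m.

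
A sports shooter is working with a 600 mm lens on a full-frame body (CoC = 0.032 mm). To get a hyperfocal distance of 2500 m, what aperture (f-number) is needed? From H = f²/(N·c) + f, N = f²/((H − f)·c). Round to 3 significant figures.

f/4.50

Rearrange H = f²/(N·c) + f for N: N = f² / ((H − f)·c).
N = 600² / ((2500000 − 600) × 0.032) = 360000 / 79981 ≈ 4.50.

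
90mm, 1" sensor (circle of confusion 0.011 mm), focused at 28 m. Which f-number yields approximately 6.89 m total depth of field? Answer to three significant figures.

Write h = H − f = f²/(N·c). The thin-lens limits are Dn = s·h/(h + (s−f)) and Df = s·h/(h − (s−f)), so DoF = Df − Dn = 2·s·(s−f)·h / (h² − (s−f)²).
That is a quadratic in h: DoF·h² − 2·s·(s−f)·h − DoF·(s−f)² = 0 ⇒ h = (s−f)·(s + √(s² + DoF²)) / DoF = 27910 × (28000 + √(28000² + 6890²)) / 6890 = 27910 × (28000 + 28835.3) / 6890 ≈ 230228 mm.
Then N = f²/(c·h) = 90² / (0.011 × 230228) = 8100 / 2532.5 ≈ 3.20.

f/3.20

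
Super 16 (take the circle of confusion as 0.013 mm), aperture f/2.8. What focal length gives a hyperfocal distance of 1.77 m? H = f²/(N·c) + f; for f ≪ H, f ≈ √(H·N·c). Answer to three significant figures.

8.01 mm

From H = f²/(N·c) + f, with f ≪ H: f ≈ √(H·N·c) = √(1770 × 2.8 × 0.013) = √64.428 ≈ 8.027 mm.
Exact: f² + N·c·f − N·c·H = 0 ⇒ f = (−N·c + √((N·c)² + 4·N·c·H))/2 = (−0.0364 + √257.71)/2 ≈ 8.0085 mm ≈ 8.01 mm.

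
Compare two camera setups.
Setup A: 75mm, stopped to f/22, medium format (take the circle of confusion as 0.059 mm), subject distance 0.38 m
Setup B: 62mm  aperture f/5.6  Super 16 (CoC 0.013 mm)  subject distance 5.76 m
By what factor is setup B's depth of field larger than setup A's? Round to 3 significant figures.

23.4

Setup A: H = 75²/(22×0.059) + 75 ≈ 4408.6 mm; DoF = Df − Dn = 408.769 − 355.014 ≈ 53.755 mm.
Setup B: H = 62²/(5.6×0.013) + 62 ≈ 52864.2 mm; DoF = Df − Dn = 6456.8 − 5199.0 ≈ 1257.8 mm.
Ratio = 1257.8 / 53.755 ≈ 23.4.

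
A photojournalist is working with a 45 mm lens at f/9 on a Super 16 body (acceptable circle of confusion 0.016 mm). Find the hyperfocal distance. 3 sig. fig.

Hyperfocal distance H = f²/(N·c) + f = 45²/(9 × 0.016) + 45 = 2025/0.144 + 45 ≈ 14107.5 mm ≈ 14.1 m.

14.1 m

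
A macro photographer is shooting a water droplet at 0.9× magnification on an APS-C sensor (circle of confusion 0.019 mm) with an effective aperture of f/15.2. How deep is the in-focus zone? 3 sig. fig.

0.713 mm

At magnification m, DoF ≈ 2·N_eff·c/m² = 2 × 15.2 × 0.019 / 0.9² = 0.5776 / 0.81 ≈ 0.713 mm.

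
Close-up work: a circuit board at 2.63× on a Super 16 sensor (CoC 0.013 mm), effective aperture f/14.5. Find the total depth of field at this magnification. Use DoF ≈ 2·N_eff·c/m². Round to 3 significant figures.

0.0545 mm

At magnification m, DoF ≈ 2·N_eff·c/m² = 2 × 14.5 × 0.013 / 2.63² = 0.377 / 6.917 ≈ 0.0545 mm.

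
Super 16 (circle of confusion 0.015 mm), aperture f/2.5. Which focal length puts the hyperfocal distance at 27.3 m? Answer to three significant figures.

From H = f²/(N·c) + f, with f ≪ H: f ≈ √(H·N·c) = √(27300 × 2.5 × 0.015) = √1023.8 ≈ 32.00 mm.
The +f correction barely moves this — solving exactly, f² + N·c·f − N·c·H = 0 ⇒ f = (−N·c + √((N·c)² + 4·N·c·H))/2 = (−0.0375 + √4095.0)/2 ≈ 31.977 mm, so f ≈ 32.0 mm.

32.0 mm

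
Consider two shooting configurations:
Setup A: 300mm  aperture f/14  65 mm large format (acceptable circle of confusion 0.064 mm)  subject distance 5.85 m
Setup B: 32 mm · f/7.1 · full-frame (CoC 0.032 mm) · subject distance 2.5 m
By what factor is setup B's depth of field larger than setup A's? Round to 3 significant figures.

6.03

Setup A: H = 300²/(14×0.064) + 300 ≈ 100746.4 mm; DoF = Df − Dn = 6192.14 − 5543.69 ≈ 648.45 mm.
Setup B: H = 32²/(7.1×0.032) + 32 ≈ 4539.0 mm; DoF = Df − Dn = 5525.9 − 1615.4 ≈ 3910.5 mm.
Ratio = 3910.5 / 648.45 ≈ 6.03.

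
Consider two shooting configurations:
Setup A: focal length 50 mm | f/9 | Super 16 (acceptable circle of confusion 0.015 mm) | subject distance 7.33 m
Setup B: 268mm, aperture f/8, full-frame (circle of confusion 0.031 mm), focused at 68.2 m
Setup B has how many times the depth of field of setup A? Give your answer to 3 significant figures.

Setup A: H = 50²/(9×0.015) + 50 ≈ 18568.5 mm; DoF = Df − Dn = 12078.2 − 5261.6 ≈ 6816.6 mm.
Setup B: H = 268²/(8×0.031) + 268 ≈ 289880.9 mm; DoF = Df − Dn = 89099 − 55242 ≈ 33857 mm.
Ratio = 33857 / 6816.6 ≈ 4.97.

4.97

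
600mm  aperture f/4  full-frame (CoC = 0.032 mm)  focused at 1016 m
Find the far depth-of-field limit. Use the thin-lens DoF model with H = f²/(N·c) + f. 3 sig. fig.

Hyperfocal distance H = f²/(N·c) + f = 600²/(4 × 0.032) + 600 = 360000/0.128 + 600 ≈ 2813100.0 mm ≈ 2813 m.
Far limit Df = s·(H − f)/(H − s) = 1016000 × (2813100.0 − 600) / (2813100.0 − 1016000) = 1016000 × 2812500.0 / 1797100.0 ≈ 1590062 mm ≈ 1590 m.

1590 m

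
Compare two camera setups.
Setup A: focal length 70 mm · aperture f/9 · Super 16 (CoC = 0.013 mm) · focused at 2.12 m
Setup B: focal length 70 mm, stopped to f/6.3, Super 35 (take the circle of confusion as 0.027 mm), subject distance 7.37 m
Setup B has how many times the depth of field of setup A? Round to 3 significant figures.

Setup A: H = 70²/(9×0.013) + 70 ≈ 41950.3 mm; DoF = Df − Dn = 2229.11 − 2021.07 ≈ 208.04 mm.
Setup B: H = 70²/(6.3×0.027) + 70 ≈ 28876.6 mm; DoF = Df − Dn = 9871.6 − 5879.9 ≈ 3991.7 mm.
Ratio = 3991.7 / 208.04 ≈ 19.2.

19.2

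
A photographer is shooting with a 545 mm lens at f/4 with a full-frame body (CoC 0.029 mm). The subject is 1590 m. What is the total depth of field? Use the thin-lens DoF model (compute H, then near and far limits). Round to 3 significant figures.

3210 m

Hyperfocal distance H = f²/(N·c) + f = 545²/(4 × 0.029) + 545 = 297025/0.116 + 545 ≈ 2561105.3 mm ≈ 2561 m.
Near limit Dn = s·(H − f)/(H + s − 2f) = 1590000 × (2561105.3 − 545) / (2561105.3 + 1590000 − 2 × 545) = 1590000 × 2560560.3 / 4150015.3 ≈ 981030 mm.
Far limit Df = s·(H − f)/(H − s) = 1590000 × (2561105.3 − 545) / (2561105.3 − 1590000) = 1590000 × 2560560.3 / 971105.3 ≈ 4192430 mm.
Depth of field = Df − Dn = 4192430 − 981030 ≈ 3211400 mm ≈ 3210 m.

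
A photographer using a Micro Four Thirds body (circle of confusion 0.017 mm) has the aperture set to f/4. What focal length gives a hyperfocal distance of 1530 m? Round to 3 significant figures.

From H = f²/(N·c) + f, with f ≪ H: f ≈ √(H·N·c) = √(1530000 × 4 × 0.017) = √104040 ≈ 322.6 mm.
The +f correction barely moves this — solving exactly, f² + N·c·f − N·c·H = 0 ⇒ f = (−N·c + √((N·c)² + 4·N·c·H))/2 = (−0.068 + √416160)/2 ≈ 322.52 mm, so f ≈ 323 mm.

323 mm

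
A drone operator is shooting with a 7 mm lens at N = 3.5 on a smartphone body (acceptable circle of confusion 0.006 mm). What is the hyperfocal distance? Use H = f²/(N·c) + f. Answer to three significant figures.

Hyperfocal distance H = f²/(N·c) + f = 7²/(3.5 × 0.006) + 7 = 49/0.021 + 7 ≈ 2340.3 mm ≈ 2.34 m.

2.34 m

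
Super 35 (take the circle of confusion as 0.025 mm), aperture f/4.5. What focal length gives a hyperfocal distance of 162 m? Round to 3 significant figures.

135 mm

From H = f²/(N·c) + f, with f ≪ H: f ≈ √(H·N·c) = √(162000 × 4.5 × 0.025) = √18225 ≈ 135.0 mm.
The +f correction barely moves this — solving exactly, f² + N·c·f − N·c·H = 0 ⇒ f = (−N·c + √((N·c)² + 4·N·c·H))/2 = (−0.1125 + √72900)/2 ≈ 134.94 mm, so f ≈ 135 mm.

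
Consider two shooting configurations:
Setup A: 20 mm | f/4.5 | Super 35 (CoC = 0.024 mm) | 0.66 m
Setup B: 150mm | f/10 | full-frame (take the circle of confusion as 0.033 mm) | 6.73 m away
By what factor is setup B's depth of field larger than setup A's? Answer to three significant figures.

Setup A: H = 20²/(4.5×0.024) + 20 ≈ 3723.7 mm; DoF = Df − Dn = 797.87 − 562.76 ≈ 235.11 mm.
Setup B: H = 150²/(10×0.033) + 150 ≈ 68331.8 mm; DoF = Df − Dn = 7448.9 − 6137.7 ≈ 1311.2 mm.
Ratio = 1311.2 / 235.11 ≈ 5.58.

5.58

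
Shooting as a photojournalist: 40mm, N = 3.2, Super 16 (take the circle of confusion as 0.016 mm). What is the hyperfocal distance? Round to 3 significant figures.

Hyperfocal distance H = f²/(N·c) + f = 40²/(3.2 × 0.016) + 40 = 1600/0.0512 + 40 ≈ 31290.0 mm ≈ 31.3 m.

31.3 m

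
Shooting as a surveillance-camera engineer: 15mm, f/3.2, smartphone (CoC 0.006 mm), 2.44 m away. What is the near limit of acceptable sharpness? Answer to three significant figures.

Hyperfocal distance H = f²/(N·c) + f = 15²/(3.2 × 0.006) + 15 = 225/0.0192 + 15 ≈ 11733.7 mm ≈ 11.73 m.
Near limit Dn = s·(H − f)/(H + s − 2f) = 2440 × (11733.7 − 15) / (11733.7 + 2440 − 2 × 15) = 2440 × 11718.7 / 14143.7 ≈ 2021.7 mm ≈ 2.02 m.

2.02 m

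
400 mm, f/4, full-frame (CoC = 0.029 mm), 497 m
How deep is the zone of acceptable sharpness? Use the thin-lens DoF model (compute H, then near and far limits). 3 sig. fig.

411 m

Hyperfocal distance H = f²/(N·c) + f = 400²/(4 × 0.029) + 400 = 160000/0.116 + 400 ≈ 1379710.3 mm ≈ 1380 m.
Near limit Dn = s·(H − f)/(H + s − 2f) = 497000 × (1379710.3 − 400) / (1379710.3 + 497000 − 2 × 400) = 497000 × 1379310.3 / 1875910.3 ≈ 365432 mm.
Far limit Df = s·(H − f)/(H − s) = 497000 × (1379710.3 − 400) / (1379710.3 − 497000) = 497000 × 1379310.3 / 882710.3 ≈ 776605 mm.
Depth of field = Df − Dn = 776605 − 365432 ≈ 411173 mm ≈ 411 m.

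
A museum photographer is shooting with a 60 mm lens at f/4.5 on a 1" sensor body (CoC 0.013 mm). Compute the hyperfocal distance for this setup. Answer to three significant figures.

Hyperfocal distance H = f²/(N·c) + f = 60²/(4.5 × 0.013) + 60 = 3600/0.0585 + 60 ≈ 61598.5 mm ≈ 61.6 m.

61.6 m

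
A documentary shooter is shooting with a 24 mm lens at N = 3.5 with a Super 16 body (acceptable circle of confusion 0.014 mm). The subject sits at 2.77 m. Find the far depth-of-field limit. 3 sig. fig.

3.61 m

Hyperfocal distance H = f²/(N·c) + f = 24²/(3.5 × 0.014) + 24 = 576/0.049 + 24 ≈ 11779.1 mm ≈ 11.78 m.
Far limit Df = s·(H − f)/(H − s) = 2770 × (11779.1 − 24) / (11779.1 − 2770) = 2770 × 11755.1 / 9009.1 ≈ 3614.3 mm ≈ 3.61 m.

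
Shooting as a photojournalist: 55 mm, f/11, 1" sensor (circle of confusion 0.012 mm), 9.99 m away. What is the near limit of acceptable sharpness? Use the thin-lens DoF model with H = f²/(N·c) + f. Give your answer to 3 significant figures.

6.97 m

Hyperfocal distance H = f²/(N·c) + f = 55²/(11 × 0.012) + 55 = 3025/0.132 + 55 ≈ 22971.7 mm ≈ 22.97 m.
Near limit Dn = s·(H − f)/(H + s − 2f) = 9990 × (22971.7 − 55) / (22971.7 + 9990 − 2 × 55) = 9990 × 22916.7 / 32851.7 ≈ 6968.8 mm ≈ 6.97 m.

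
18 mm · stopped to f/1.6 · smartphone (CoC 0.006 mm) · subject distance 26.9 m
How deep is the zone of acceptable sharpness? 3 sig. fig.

Hyperfocal distance H = f²/(N·c) + f = 18²/(1.6 × 0.006) + 18 = 324/0.0096 + 18 ≈ 33768.0 mm ≈ 33.77 m.
Near limit Dn = s·(H − f)/(H + s − 2f) = 26900 × (33768.0 − 18) / (33768.0 + 26900 − 2 × 18) = 26900 × 33750.0 / 60632.0 ≈ 14974 mm.
Far limit Df = s·(H − f)/(H − s) = 26900 × (33768.0 − 18) / (33768.0 − 26900) = 26900 × 33750.0 / 6868.0 ≈ 132189 mm.
Depth of field = Df − Dn = 132189 − 14974 ≈ 117215 mm ≈ 117 m.

117 m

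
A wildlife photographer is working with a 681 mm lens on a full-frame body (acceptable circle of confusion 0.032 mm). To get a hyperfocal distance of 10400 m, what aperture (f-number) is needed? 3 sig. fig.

Rearrange H = f²/(N·c) + f for N: N = f² / ((H − f)·c).
N = 681² / ((10400000 − 681) × 0.032) = 463761 / 332778 ≈ 1.39.

f/1.39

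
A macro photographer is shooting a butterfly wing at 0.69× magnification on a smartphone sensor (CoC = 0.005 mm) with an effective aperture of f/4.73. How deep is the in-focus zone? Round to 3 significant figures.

0.0993 mm

At magnification m, DoF ≈ 2·N_eff·c/m² = 2 × 4.73 × 0.005 / 0.69² = 0.0473 / 0.4761 ≈ 0.0993 mm.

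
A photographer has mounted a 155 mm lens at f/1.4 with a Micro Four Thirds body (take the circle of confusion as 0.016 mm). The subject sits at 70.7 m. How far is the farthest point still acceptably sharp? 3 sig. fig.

Hyperfocal distance H = f²/(N·c) + f = 155²/(1.4 × 0.016) + 155 = 24025/0.0224 + 155 ≈ 1072699.6 mm ≈ 1073 m.
Far limit Df = s·(H − f)/(H − s) = 70700 × (1072699.6 − 155) / (1072699.6 − 70700) = 70700 × 1072544.6 / 1001999.6 ≈ 75678 mm ≈ 75.7 m.

75.7 m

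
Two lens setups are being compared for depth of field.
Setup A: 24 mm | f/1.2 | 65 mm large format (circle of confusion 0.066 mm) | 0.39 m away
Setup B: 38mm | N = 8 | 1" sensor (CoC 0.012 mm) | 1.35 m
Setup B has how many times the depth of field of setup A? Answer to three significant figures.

Setup A: H = 24²/(1.2×0.066) + 24 ≈ 7296.7 mm; DoF = Df − Dn = 410.667 − 371.314 ≈ 39.353 mm.
Setup B: H = 38²/(8×0.012) + 38 ≈ 15079.7 mm; DoF = Df − Dn = 1479.01 − 1241.69 ≈ 237.32 mm.
Ratio = 237.32 / 39.353 ≈ 6.03.

6.03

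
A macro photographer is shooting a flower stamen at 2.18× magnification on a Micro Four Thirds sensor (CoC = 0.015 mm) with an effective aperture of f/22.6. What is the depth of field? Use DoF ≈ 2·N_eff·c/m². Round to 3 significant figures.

At magnification m, DoF ≈ 2·N_eff·c/m² = 2 × 22.6 × 0.015 / 2.18² = 0.678 / 4.752 ≈ 0.143 mm.

0.143 mm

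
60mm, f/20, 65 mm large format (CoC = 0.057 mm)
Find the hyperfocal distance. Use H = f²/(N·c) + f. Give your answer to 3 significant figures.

3.22 m

Hyperfocal distance H = f²/(N·c) + f = 60²/(20 × 0.057) + 60 = 3600/1.14 + 60 ≈ 3217.9 mm ≈ 3.22 m.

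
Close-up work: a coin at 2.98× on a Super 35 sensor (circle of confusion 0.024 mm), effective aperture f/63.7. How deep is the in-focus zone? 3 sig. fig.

0.344 mm

At magnification m, DoF ≈ 2·N_eff·c/m² = 2 × 63.7 × 0.024 / 2.98² = 3.058 / 8.88 ≈ 0.344 mm.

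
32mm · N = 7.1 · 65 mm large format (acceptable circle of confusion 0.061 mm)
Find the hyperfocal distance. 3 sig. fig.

Hyperfocal distance H = f²/(N·c) + f = 32²/(7.1 × 0.061) + 32 = 1024/0.4331 + 32 ≈ 2396.4 mm ≈ 2.40 m.

2.40 m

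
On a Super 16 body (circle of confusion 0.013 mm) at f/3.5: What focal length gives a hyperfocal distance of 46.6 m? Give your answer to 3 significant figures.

46.0 mm

From H = f²/(N·c) + f, with f ≪ H: f ≈ √(H·N·c) = √(46600 × 3.5 × 0.013) = √2120.3 ≈ 46.05 mm.
Exact: f² + N·c·f − N·c·H = 0 ⇒ f = (−N·c + √((N·c)² + 4·N·c·H))/2 = (−0.0455 + √8481.2)/2 ≈ 46.024 mm ≈ 46.0 mm.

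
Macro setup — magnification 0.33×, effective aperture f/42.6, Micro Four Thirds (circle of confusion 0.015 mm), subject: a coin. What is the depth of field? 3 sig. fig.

At magnification m, DoF ≈ 2·N_eff·c/m² = 2 × 42.6 × 0.015 / 0.33² = 1.278 / 0.1089 ≈ 11.7 mm.

11.7 mm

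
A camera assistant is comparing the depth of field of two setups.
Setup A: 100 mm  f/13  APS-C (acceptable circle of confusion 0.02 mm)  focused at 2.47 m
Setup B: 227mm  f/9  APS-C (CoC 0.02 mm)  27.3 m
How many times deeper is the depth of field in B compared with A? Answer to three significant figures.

17.1

Setup A: H = 100²/(13×0.02) + 100 ≈ 38561.5 mm; DoF = Df − Dn = 2632.20 − 2326.63 ≈ 305.57 mm.
Setup B: H = 227²/(9×0.02) + 227 ≈ 286499.2 mm; DoF = Df − Dn = 30151.4 − 24941.3 ≈ 5210.1 mm.
Ratio = 5210.1 / 305.57 ≈ 17.1.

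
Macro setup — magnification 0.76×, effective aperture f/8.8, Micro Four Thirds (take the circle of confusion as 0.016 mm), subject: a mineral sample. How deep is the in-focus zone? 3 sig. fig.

At magnification m, DoF ≈ 2·N_eff·c/m² = 2 × 8.8 × 0.016 / 0.76² = 0.2816 / 0.5776 ≈ 0.488 mm.

0.488 mm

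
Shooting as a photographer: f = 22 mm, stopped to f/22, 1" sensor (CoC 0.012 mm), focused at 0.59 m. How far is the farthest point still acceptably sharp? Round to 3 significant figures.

0.855 m

Hyperfocal distance H = f²/(N·c) + f = 22²/(22 × 0.012) + 22 = 484/0.264 + 22 ≈ 1855.3 mm ≈ 1.855 m.
Far limit Df = s·(H − f)/(H − s) = 590 × (1855.3 − 22) / (1855.3 − 590) = 590 × 1833.3 / 1265.3 ≈ 854.85 mm ≈ 0.855 m.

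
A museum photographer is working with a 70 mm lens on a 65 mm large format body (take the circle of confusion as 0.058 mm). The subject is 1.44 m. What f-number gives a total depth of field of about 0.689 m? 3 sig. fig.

Write h = H − f = f²/(N·c). The thin-lens limits are Dn = s·h/(h + (s−f)) and Df = s·h/(h − (s−f)), so DoF = Df − Dn = 2·s·(s−f)·h / (h² − (s−f)²).
That is a quadratic in h: DoF·h² − 2·s·(s−f)·h − DoF·(s−f)² = 0 ⇒ h = (s−f)·(s + √(s² + DoF²)) / DoF = 1370 × (1440 + √(1440² + 689²)) / 689 = 1370 × (1440 + 1596.35) / 689 ≈ 6037.4 mm.
Then N = f²/(c·h) = 70² / (0.058 × 6037.4) = 4900 / 350.17 ≈ 14.

f/14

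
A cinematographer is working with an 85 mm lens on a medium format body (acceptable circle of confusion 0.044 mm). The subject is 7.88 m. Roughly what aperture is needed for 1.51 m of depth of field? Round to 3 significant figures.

f/2.00

Write h = H − f = f²/(N·c). The thin-lens limits are Dn = s·h/(h + (s−f)) and Df = s·h/(h − (s−f)), so DoF = Df − Dn = 2·s·(s−f)·h / (h² − (s−f)²).
That is a quadratic in h: DoF·h² − 2·s·(s−f)·h − DoF·(s−f)² = 0 ⇒ h = (s−f)·(s + √(s² + DoF²)) / DoF = 7795 × (7880 + √(7880² + 1510²)) / 1510 = 7795 × (7880 + 8023.37) / 1510 ≈ 82097 mm.
Then N = f²/(c·h) = 85² / (0.044 × 82097) = 7225 / 3612.3 ≈ 2.00.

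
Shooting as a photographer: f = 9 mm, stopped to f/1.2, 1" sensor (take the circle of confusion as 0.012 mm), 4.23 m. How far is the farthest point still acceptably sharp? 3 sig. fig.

16.9 m

Hyperfocal distance H = f²/(N·c) + f = 9²/(1.2 × 0.012) + 9 = 81/0.0144 + 9 ≈ 5634.0 mm ≈ 5.634 m.
Far limit Df = s·(H − f)/(H − s) = 4230 × (5634.0 − 9) / (5634.0 − 4230) = 4230 × 5625.0 / 1404.0 ≈ 16947 mm ≈ 16.9 m.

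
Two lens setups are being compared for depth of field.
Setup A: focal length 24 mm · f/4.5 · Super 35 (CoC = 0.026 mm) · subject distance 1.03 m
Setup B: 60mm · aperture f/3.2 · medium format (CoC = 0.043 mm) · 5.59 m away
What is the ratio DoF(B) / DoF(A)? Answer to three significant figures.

Setup A: H = 24²/(4.5×0.026) + 24 ≈ 4947.1 mm; DoF = Df − Dn = 1294.53 − 855.24 ≈ 439.29 mm.
Setup B: H = 60²/(3.2×0.043) + 60 ≈ 26222.8 mm; DoF = Df − Dn = 7088.2 − 4614.6 ≈ 2473.6 mm.
Ratio = 2473.6 / 439.29 ≈ 5.63.

5.63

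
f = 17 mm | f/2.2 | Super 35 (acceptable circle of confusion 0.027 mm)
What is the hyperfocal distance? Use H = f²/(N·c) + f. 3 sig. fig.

4.88 m

Hyperfocal distance H = f²/(N·c) + f = 17²/(2.2 × 0.027) + 17 = 289/0.0594 + 17 ≈ 4882.3 mm ≈ 4.88 m.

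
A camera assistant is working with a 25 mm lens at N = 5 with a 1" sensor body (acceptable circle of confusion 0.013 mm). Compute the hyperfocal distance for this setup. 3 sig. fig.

Hyperfocal distance H = f²/(N·c) + f = 25²/(5 × 0.013) + 25 = 625/0.065 + 25 ≈ 9640.4 mm ≈ 9.64 m.

9.64 m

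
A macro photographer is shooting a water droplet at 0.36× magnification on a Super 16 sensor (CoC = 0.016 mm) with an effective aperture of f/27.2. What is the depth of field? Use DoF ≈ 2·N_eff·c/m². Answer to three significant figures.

6.72 mm

At magnification m, DoF ≈ 2·N_eff·c/m² = 2 × 27.2 × 0.016 / 0.36² = 0.8704 / 0.1296 ≈ 6.72 mm.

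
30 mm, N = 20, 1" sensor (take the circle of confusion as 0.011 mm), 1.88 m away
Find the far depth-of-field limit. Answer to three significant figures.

3.43 m

Hyperfocal distance H = f²/(N·c) + f = 30²/(20 × 0.011) + 30 = 900/0.22 + 30 ≈ 4120.9 mm ≈ 4.121 m.
Far limit Df = s·(H − f)/(H − s) = 1880 × (4120.9 − 30) / (4120.9 − 1880) = 1880 × 4090.9 / 2240.9 ≈ 3432.0 mm ≈ 3.43 m.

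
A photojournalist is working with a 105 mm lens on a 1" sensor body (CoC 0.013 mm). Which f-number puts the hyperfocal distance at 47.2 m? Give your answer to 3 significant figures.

Rearrange H = f²/(N·c) + f for N: N = f² / ((H − f)·c).
N = 105² / ((47200 − 105) × 0.013) = 11025 / 612.2 ≈ 18.

f/18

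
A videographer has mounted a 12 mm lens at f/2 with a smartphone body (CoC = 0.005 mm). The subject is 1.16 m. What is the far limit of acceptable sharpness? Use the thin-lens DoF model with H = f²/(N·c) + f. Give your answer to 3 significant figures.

Hyperfocal distance H = f²/(N·c) + f = 12²/(2 × 0.005) + 12 = 144/0.01 + 12 ≈ 14412.0 mm ≈ 14.41 m.
Far limit Df = s·(H − f)/(H − s) = 1160 × (14412.0 − 12) / (14412.0 − 1160) = 1160 × 14400.0 / 13252.0 ≈ 1260.5 mm ≈ 1.26 m.

1.26 m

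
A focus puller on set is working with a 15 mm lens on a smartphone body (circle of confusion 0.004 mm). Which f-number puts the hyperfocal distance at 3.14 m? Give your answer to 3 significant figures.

Rearrange H = f²/(N·c) + f for N: N = f² / ((H − f)·c).
N = 15² / ((3140 − 15) × 0.004) = 225 / 12.50 ≈ 18.

f/18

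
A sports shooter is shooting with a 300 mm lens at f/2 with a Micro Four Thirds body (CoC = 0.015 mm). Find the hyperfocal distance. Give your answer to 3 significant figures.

Hyperfocal distance H = f²/(N·c) + f = 300²/(2 × 0.015) + 300 = 90000/0.03 + 300 ≈ 3000300.0 mm ≈ 3000 m.

3000 m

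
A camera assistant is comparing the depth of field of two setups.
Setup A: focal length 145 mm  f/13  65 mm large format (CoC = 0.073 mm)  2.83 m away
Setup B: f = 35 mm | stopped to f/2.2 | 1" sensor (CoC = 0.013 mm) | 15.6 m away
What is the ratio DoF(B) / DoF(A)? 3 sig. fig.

18.8

Setup A: H = 145²/(13×0.073) + 145 ≈ 22299.9 mm; DoF = Df − Dn = 3220.27 − 2524.10 ≈ 696.17 mm.
Setup B: H = 35²/(2.2×0.013) + 35 ≈ 42867.2 mm; DoF = Df − Dn = 24505 − 11442 ≈ 13063 mm.
Ratio = 13063 / 696.17 ≈ 18.8.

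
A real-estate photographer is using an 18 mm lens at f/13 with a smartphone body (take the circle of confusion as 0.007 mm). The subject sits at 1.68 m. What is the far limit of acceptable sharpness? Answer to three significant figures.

3.15 m

Hyperfocal distance H = f²/(N·c) + f = 18²/(13 × 0.007) + 18 = 324/0.091 + 18 ≈ 3578.4 mm ≈ 3.578 m.
Far limit Df = s·(H − f)/(H − s) = 1680 × (3578.4 − 18) / (3578.4 − 1680) = 1680 × 3560.4 / 1898.4 ≈ 3150.8 mm ≈ 3.15 m.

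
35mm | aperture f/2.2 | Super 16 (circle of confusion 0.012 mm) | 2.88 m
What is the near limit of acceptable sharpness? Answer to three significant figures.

2.71 m

Hyperfocal distance H = f²/(N·c) + f = 35²/(2.2 × 0.012) + 35 = 1225/0.0264 + 35 ≈ 46436.5 mm ≈ 46.44 m.
Near limit Dn = s·(H − f)/(H + s − 2f) = 2880 × (46436.5 − 35) / (46436.5 + 2880 − 2 × 35) = 2880 × 46401.5 / 49246.5 ≈ 2713.6 mm ≈ 2.71 m.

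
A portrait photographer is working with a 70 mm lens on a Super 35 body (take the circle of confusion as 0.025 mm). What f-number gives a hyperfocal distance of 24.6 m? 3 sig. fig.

Rearrange H = f²/(N·c) + f for N: N = f² / ((H − f)·c).
N = 70² / ((24600 − 70) × 0.025) = 4900 / 613.2 ≈ 7.99.

f/7.99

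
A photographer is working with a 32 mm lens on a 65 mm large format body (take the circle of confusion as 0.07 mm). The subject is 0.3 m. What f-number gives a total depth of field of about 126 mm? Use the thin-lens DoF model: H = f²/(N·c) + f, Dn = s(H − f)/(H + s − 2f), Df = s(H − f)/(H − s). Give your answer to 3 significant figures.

Write h = H − f = f²/(N·c). The thin-lens limits are Dn = s·h/(h + (s−f)) and Df = s·h/(h − (s−f)), so DoF = Df − Dn = 2·s·(s−f)·h / (h² − (s−f)²).
That is a quadratic in h: DoF·h² − 2·s·(s−f)·h − DoF·(s−f)² = 0 ⇒ h = (s−f)·(s + √(s² + DoF²)) / DoF = 268 × (300 + √(300² + 126²)) / 126 = 268 × (300 + 325.386) / 126 ≈ 1330.2 mm.
Then N = f²/(c·h) = 32² / (0.07 × 1330.2) = 1024 / 93.113 ≈ 11.

f/11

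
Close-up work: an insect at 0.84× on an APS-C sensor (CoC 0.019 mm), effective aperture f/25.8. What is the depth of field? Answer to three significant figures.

At magnification m, DoF ≈ 2·N_eff·c/m² = 2 × 25.8 × 0.019 / 0.84² = 0.9804 / 0.7056 ≈ 1.39 mm.

1.39 mm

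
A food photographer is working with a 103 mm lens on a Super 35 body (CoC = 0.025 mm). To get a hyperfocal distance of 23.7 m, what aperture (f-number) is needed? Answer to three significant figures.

f/18

Rearrange H = f²/(N·c) + f for N: N = f² / ((H − f)·c).
N = 103² / ((23700 − 103) × 0.025) = 10609 / 589.9 ≈ 18.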